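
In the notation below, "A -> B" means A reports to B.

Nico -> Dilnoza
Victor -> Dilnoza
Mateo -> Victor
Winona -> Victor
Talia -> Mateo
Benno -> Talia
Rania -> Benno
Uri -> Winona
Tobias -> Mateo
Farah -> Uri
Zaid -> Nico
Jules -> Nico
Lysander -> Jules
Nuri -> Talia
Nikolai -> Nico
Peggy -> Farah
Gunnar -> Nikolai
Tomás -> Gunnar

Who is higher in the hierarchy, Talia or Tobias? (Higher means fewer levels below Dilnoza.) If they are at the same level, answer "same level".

Both Talia and Tobias are 3 levels below Dilnoza.

same level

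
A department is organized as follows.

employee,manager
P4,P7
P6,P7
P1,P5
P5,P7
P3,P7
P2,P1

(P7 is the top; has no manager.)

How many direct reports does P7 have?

P7 directly manages P5, P6, P4, P3. That is 4 direct reports.

4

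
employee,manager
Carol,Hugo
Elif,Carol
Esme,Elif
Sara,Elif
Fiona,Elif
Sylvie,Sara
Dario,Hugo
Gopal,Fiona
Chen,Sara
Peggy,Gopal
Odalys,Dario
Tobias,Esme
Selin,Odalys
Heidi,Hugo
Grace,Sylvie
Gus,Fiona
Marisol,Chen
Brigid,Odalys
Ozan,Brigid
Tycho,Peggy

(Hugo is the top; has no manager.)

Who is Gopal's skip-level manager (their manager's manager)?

Gopal reports to Fiona, and Fiona reports to Elif. So Gopal's skip-level manager is Elif.

Elif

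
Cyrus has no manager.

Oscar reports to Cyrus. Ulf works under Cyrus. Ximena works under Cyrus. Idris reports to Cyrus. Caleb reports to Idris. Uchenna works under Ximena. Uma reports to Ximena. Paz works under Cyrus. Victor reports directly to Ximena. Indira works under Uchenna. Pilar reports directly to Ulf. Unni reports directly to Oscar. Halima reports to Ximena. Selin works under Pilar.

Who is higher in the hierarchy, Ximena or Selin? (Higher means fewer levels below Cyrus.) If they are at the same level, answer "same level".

Ximena

Ximena is 1 level below Cyrus; Selin is 3. Ximena is higher.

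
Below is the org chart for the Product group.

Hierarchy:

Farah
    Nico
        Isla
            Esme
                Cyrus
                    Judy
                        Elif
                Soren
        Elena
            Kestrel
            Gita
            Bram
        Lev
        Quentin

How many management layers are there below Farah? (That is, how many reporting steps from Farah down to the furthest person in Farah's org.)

The longest chain under Farah runs Farah → Nico → Isla → Esme → Cyrus → Judy → Elif, which is 6 levels below Farah.

6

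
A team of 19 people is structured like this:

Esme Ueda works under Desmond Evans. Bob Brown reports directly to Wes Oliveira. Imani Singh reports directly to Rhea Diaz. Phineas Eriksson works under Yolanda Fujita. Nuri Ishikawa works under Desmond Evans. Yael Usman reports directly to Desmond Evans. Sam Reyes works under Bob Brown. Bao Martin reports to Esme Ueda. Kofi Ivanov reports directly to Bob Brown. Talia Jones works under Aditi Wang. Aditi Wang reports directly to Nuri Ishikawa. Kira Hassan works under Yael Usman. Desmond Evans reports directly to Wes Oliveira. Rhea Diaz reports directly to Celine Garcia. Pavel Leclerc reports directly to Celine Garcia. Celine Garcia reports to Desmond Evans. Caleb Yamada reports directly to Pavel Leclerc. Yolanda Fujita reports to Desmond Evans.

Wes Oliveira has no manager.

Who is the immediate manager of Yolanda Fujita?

Yolanda Fujita reports directly to Desmond Evans.

Desmond Evans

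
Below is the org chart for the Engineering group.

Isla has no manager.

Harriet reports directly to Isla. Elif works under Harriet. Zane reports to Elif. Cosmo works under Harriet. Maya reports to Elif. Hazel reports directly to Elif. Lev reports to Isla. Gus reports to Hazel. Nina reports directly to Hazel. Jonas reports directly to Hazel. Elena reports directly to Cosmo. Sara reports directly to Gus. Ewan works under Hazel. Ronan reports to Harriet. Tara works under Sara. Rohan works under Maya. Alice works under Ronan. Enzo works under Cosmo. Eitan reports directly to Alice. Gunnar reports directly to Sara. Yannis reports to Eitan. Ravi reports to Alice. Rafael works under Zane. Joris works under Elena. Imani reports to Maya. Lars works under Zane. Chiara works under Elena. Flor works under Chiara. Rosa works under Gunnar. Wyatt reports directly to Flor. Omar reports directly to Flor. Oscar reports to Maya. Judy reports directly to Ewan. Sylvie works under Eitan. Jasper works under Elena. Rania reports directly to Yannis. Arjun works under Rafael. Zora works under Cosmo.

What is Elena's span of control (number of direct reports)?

Elena directly manages Joris, Chiara, Jasper. That is 3 direct reports.

3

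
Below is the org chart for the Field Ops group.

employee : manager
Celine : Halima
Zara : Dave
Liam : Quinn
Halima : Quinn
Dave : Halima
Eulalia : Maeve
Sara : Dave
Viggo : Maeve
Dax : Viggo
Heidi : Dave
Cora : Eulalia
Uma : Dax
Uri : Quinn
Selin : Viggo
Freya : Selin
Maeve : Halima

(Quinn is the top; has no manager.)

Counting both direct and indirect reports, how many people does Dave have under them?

Dave directly manages Zara, Heidi, Sara. Zara has no reports. Heidi has no reports. Sara has no reports. So Dave's organization is 3 direct reports plus everyone under them: 1 + 1 + 1 = 3.

3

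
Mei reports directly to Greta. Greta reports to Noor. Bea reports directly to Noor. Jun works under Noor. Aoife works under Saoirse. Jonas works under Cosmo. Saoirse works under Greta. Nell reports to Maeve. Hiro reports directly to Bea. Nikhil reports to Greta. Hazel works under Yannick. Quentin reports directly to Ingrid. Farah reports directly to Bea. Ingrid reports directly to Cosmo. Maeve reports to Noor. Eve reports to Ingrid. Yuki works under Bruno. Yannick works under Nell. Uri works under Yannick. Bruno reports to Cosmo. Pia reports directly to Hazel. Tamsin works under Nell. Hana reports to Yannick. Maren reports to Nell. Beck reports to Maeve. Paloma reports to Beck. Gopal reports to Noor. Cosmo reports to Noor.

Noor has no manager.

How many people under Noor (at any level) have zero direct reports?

The people in Noor's organization with no one reporting to them are Gopal, Hiro, Farah, Jonas, Quentin, Eve, Yuki, Nikhil, Mei, Aoife, Jun, Maren, Tamsin, Uri, Pia, Hana, Paloma. That is 17.

17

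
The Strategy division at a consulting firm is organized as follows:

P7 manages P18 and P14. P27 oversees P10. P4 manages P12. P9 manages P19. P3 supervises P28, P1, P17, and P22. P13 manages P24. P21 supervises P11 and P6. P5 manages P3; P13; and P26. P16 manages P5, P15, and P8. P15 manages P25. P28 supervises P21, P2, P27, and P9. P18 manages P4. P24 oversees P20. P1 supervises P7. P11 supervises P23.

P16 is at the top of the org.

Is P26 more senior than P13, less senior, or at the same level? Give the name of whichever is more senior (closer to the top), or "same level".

Both P26 and P13 are 2 levels below P16.

same level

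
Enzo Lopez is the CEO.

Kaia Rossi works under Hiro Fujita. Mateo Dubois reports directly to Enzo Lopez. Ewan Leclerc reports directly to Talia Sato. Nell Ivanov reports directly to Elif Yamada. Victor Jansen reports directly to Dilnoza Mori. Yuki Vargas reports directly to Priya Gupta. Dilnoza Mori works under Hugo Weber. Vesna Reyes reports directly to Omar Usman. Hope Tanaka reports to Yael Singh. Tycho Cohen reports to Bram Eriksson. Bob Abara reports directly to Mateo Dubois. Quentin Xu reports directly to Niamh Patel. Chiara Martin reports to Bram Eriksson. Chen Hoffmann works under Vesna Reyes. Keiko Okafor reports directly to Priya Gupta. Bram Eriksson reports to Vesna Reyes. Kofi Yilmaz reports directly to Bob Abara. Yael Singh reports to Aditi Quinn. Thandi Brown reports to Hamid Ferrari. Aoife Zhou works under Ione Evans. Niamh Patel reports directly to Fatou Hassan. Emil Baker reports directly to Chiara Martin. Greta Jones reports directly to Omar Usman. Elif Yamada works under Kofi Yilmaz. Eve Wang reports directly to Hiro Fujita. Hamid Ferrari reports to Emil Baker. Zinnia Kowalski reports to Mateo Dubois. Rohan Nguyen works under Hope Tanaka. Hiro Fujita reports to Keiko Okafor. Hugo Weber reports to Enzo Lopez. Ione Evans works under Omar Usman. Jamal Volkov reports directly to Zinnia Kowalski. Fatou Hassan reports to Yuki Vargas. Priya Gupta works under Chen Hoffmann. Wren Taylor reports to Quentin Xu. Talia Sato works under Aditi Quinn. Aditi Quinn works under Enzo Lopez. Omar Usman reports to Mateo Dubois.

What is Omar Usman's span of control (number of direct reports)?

3

Omar Usman directly manages Vesna Reyes, Ione Evans, Greta Jones. That is 3 direct reports.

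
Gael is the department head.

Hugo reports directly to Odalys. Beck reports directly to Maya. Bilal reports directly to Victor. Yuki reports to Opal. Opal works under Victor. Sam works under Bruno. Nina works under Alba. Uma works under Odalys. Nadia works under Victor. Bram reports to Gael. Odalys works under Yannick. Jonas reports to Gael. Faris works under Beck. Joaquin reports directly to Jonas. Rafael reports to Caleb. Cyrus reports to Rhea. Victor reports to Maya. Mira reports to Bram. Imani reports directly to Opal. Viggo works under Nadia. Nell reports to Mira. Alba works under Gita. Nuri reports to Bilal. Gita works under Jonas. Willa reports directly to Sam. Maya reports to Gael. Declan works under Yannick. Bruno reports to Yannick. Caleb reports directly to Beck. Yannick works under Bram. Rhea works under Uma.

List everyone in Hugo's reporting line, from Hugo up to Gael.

Hugo reports to Odalys. Odalys reports to Yannick. Yannick reports to Bram. Bram reports to Gael. Gael is at the top.

Hugo -> Odalys -> Yannick -> Bram -> Gael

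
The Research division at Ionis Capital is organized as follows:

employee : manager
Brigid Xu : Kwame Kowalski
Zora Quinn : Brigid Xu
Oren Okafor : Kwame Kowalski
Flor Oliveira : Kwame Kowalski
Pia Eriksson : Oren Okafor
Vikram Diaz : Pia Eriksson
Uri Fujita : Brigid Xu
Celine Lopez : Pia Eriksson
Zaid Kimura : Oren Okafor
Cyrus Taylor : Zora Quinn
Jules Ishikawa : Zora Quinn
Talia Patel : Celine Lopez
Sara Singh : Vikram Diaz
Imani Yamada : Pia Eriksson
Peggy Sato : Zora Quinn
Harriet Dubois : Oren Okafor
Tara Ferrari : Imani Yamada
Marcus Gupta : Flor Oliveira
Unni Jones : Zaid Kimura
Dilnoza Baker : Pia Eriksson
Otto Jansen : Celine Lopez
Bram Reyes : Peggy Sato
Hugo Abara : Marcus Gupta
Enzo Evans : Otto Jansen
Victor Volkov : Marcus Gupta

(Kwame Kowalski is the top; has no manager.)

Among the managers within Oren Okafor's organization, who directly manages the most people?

Direct-report counts within Oren Okafor's organization: Oren Okafor has 3; Zaid Kimura has 1; Pia Eriksson has 4; Imani Yamada has 1; Celine Lopez has 2; Otto Jansen has 1; Vikram Diaz has 1. The largest is 4, held by Pia Eriksson.

Pia Eriksson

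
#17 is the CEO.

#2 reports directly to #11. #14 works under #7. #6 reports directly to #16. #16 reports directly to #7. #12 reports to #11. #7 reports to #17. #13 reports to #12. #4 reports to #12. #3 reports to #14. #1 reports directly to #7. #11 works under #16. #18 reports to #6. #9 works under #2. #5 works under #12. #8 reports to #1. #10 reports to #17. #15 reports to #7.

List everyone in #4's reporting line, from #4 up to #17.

#4 -> #12 -> #11 -> #16 -> #7 -> #17

#4 reports to #12. #12 reports to #11. #11 reports to #16. #16 reports to #7. #7 reports to #17. #17 is at the top.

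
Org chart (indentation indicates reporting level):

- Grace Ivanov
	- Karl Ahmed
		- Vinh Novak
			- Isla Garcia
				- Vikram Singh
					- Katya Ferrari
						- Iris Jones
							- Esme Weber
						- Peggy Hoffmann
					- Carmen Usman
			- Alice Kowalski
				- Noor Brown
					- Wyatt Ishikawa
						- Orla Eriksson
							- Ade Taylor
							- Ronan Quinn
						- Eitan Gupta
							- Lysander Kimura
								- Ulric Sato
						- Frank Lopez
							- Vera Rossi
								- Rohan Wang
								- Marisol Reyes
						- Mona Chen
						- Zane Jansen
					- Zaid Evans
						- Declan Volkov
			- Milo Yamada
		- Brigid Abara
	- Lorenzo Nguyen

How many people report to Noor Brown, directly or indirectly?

Noor Brown directly manages Wyatt Ishikawa, Zaid Evans. Under Wyatt Ishikawa: Zane Jansen, Mona Chen, Frank Lopez, Vera Rossi, Marisol Reyes, Rohan Wang, Eitan Gupta, Lysander Kimura, Ulric Sato, Orla Eriksson, Ronan Quinn, Ade Taylor (12). Under Zaid Evans: Declan Volkov (1). So Noor Brown's organization is 2 direct reports plus everyone under them: 13 + 2 = 15.

15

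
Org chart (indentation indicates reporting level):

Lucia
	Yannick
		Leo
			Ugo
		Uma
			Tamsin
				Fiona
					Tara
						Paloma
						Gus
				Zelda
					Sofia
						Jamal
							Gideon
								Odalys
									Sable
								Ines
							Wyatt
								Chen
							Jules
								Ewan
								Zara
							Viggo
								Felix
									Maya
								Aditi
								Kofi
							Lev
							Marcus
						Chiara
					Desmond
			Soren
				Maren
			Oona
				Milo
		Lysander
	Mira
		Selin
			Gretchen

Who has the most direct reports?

Jamal

Direct-report counts: Lucia has 2; Mira has 1; Selin has 1; Yannick has 3; Uma has 3; Oona has 1; Soren has 1; Tamsin has 2; Zelda has 2; Sofia has 2; Jamal has 6; Viggo has 3; Felix has 1; Jules has 2; Wyatt has 1; Gideon has 2; Odalys has 1; Fiona has 1; Tara has 2; Leo has 1. The largest is 6, held by Jamal.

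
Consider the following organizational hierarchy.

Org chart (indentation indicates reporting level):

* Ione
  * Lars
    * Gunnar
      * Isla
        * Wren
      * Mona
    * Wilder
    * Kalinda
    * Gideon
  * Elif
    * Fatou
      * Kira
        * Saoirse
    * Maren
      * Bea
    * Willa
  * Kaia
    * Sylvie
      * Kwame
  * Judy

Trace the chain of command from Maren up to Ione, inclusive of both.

Maren reports to Elif. Elif reports to Ione. Ione is at the top.

Maren -> Elif -> Ione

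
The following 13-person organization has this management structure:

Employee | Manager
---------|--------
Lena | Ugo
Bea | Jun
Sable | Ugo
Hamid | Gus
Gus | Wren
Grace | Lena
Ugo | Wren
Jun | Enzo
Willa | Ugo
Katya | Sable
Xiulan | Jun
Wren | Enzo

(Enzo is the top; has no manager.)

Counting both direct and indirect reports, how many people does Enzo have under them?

12

Enzo directly manages Jun, Wren. Under Jun: Xiulan, Bea (2). Under Wren: Gus, Hamid, Ugo, Sable, Katya, Willa, Lena, Grace (8). So Enzo's organization is 2 direct reports plus everyone under them: 3 + 9 = 12.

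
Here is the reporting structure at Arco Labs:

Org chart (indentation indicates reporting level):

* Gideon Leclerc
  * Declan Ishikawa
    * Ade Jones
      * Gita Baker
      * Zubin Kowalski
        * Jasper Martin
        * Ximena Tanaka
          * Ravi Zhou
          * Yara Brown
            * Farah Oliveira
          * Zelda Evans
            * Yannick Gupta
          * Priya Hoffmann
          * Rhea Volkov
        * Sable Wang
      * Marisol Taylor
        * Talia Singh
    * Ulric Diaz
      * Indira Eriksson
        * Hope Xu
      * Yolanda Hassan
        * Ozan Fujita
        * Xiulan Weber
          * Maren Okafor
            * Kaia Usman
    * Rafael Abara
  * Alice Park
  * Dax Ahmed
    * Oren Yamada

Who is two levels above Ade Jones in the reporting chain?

Ade Jones reports to Declan Ishikawa, and Declan Ishikawa reports to Gideon Leclerc. So Ade Jones's skip-level manager is Gideon Leclerc.

Gideon Leclerc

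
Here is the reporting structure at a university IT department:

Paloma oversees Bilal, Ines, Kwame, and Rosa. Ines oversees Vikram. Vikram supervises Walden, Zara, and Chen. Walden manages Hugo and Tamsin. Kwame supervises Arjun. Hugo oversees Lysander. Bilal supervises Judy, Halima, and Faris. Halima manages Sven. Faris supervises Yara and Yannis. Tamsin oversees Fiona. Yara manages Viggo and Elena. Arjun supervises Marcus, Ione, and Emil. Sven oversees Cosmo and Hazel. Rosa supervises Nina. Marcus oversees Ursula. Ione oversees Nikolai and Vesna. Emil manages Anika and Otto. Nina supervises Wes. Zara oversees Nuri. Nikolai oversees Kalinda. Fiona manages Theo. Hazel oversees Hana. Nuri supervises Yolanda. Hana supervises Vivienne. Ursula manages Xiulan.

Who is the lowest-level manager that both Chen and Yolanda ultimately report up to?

Chen's chain of managers is Vikram, Ines, Paloma. Yolanda's chain of managers is Nuri, Zara, Vikram, Ines, Paloma. The first manager that appears in both chains is Vikram.

Vikram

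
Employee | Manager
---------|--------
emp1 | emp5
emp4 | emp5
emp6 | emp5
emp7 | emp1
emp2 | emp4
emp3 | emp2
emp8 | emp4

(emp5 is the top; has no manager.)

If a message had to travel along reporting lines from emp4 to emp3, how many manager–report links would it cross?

emp3 is in emp4's organization: the chain from emp3 up to emp4 is emp3 → emp2 → emp4, which is 2 links.

2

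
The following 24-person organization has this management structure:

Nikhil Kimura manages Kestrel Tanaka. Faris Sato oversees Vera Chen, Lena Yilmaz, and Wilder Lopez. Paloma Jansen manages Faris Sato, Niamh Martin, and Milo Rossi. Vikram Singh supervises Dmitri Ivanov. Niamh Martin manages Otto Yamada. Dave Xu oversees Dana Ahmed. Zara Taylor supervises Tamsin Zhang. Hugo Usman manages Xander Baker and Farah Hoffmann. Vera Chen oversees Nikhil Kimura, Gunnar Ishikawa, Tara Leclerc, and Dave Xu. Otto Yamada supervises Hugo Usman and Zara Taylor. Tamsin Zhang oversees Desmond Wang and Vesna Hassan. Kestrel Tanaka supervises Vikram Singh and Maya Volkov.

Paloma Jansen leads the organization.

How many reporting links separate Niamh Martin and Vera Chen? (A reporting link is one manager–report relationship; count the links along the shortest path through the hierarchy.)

3

Niamh Martin is 1 level below Paloma Jansen, and Vera Chen is 2 levels below Paloma Jansen (their lowest common manager). The shortest path runs up from Niamh Martin to Paloma Jansen and back down to Vera Chen: 1 + 2 = 3 links.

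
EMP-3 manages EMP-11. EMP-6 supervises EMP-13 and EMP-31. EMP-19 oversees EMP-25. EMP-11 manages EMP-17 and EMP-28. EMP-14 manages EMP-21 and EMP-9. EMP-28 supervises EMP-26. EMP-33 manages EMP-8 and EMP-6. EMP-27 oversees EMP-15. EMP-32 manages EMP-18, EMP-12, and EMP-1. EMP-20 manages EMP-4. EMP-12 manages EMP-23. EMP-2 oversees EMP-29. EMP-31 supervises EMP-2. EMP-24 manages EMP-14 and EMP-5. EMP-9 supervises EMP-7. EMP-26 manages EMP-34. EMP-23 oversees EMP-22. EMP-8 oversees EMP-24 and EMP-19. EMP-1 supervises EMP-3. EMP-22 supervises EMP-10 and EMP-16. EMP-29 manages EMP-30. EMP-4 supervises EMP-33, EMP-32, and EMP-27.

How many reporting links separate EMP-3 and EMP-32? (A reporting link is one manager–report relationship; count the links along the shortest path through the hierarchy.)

2

EMP-3 is in EMP-32's organization: the chain from EMP-3 up to EMP-32 is EMP-3 → EMP-1 → EMP-32, which is 2 links.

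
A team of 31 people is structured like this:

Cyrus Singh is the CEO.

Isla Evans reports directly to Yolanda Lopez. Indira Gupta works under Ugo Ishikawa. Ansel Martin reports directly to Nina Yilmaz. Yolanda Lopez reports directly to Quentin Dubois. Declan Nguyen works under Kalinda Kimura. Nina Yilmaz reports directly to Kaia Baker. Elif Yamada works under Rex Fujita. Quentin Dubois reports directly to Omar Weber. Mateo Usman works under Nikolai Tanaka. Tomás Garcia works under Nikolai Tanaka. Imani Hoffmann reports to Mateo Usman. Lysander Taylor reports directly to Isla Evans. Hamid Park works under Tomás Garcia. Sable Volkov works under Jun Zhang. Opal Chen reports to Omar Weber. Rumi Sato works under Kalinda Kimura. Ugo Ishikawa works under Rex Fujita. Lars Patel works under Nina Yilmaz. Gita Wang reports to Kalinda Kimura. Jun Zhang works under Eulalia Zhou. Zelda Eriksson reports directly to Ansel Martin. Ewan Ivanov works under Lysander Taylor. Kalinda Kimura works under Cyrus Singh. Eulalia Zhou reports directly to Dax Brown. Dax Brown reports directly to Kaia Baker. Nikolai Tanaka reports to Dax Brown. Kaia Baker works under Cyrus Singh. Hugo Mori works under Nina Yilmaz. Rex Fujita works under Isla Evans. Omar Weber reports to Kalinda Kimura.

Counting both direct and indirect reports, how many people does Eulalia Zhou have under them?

2

Eulalia Zhou directly manages Jun Zhang. Under Jun Zhang: Sable Volkov (1). That's 2 in total.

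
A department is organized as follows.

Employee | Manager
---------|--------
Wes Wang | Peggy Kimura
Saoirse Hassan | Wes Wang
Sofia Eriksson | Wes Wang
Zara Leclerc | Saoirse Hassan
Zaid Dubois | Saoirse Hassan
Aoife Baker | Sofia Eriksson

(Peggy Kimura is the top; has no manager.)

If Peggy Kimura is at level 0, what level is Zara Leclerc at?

Chain from Zara Leclerc up to Peggy Kimura: Zara Leclerc → Saoirse Hassan → Wes Wang → Peggy Kimura. That is 3 steps up, so Zara Leclerc is 3 levels below Peggy Kimura.

3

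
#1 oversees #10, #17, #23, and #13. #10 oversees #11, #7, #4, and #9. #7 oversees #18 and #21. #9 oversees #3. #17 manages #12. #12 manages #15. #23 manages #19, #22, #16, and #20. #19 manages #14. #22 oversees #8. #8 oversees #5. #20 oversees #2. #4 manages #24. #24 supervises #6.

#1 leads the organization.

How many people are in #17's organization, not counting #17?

2

#17 directly manages #12. Under #12: #15 (1). That's 2 in total.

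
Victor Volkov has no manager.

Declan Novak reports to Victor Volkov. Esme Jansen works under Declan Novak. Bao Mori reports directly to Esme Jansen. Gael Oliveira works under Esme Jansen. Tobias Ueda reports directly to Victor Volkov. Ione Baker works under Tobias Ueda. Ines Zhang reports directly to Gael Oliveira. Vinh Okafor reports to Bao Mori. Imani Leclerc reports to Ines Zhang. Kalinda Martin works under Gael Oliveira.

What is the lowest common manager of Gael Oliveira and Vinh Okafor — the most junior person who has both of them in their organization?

Esme Jansen

Gael Oliveira's chain of managers is Esme Jansen, Declan Novak, Victor Volkov. Vinh Okafor's chain of managers is Bao Mori, Esme Jansen, Declan Novak, Victor Volkov. The first manager that appears in both chains is Esme Jansen.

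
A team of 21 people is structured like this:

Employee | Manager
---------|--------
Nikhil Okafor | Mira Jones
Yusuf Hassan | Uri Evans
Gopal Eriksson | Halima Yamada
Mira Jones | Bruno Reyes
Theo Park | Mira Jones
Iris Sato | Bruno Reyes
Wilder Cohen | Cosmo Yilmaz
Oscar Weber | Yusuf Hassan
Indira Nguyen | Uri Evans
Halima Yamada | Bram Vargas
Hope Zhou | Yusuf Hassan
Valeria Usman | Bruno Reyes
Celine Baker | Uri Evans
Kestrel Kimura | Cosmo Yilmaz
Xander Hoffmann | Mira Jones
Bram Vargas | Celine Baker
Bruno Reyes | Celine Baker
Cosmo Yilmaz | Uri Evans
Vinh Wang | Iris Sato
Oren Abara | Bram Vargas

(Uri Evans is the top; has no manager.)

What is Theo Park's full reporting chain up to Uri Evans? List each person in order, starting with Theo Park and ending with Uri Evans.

Theo Park -> Mira Jones -> Bruno Reyes -> Celine Baker -> Uri Evans

Theo Park reports to Mira Jones. Mira Jones reports to Bruno Reyes. Bruno Reyes reports to Celine Baker. Celine Baker reports to Uri Evans. Uri Evans is at the top.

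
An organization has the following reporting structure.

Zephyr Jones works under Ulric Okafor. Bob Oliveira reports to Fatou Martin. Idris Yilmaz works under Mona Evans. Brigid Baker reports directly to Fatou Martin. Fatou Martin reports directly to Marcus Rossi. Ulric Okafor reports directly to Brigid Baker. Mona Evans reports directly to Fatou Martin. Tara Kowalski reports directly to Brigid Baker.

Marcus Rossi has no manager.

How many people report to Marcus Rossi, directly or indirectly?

Marcus Rossi directly manages Fatou Martin. Under Fatou Martin: Bob Oliveira, Mona Evans, Idris Yilmaz, Brigid Baker, Tara Kowalski, Ulric Okafor, Zephyr Jones (7). That's 8 in total.

8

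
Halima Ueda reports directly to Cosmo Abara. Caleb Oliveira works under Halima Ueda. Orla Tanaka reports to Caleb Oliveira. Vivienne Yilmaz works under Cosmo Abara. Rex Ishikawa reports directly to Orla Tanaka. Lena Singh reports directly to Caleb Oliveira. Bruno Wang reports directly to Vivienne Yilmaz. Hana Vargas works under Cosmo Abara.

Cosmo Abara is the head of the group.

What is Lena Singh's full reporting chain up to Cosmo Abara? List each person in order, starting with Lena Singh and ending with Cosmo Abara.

Lena Singh -> Caleb Oliveira -> Halima Ueda -> Cosmo Abara

Lena Singh reports to Caleb Oliveira. Caleb Oliveira reports to Halima Ueda. Halima Ueda reports to Cosmo Abara. Cosmo Abara is at the top.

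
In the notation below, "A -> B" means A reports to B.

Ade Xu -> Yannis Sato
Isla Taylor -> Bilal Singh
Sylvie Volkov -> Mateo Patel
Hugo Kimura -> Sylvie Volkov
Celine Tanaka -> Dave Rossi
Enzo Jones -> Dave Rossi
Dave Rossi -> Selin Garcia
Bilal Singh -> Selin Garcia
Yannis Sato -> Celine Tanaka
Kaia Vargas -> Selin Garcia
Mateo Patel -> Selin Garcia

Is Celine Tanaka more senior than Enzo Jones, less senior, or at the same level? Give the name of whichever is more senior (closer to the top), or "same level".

same level

Both Celine Tanaka and Enzo Jones are 2 levels below Selin Garcia.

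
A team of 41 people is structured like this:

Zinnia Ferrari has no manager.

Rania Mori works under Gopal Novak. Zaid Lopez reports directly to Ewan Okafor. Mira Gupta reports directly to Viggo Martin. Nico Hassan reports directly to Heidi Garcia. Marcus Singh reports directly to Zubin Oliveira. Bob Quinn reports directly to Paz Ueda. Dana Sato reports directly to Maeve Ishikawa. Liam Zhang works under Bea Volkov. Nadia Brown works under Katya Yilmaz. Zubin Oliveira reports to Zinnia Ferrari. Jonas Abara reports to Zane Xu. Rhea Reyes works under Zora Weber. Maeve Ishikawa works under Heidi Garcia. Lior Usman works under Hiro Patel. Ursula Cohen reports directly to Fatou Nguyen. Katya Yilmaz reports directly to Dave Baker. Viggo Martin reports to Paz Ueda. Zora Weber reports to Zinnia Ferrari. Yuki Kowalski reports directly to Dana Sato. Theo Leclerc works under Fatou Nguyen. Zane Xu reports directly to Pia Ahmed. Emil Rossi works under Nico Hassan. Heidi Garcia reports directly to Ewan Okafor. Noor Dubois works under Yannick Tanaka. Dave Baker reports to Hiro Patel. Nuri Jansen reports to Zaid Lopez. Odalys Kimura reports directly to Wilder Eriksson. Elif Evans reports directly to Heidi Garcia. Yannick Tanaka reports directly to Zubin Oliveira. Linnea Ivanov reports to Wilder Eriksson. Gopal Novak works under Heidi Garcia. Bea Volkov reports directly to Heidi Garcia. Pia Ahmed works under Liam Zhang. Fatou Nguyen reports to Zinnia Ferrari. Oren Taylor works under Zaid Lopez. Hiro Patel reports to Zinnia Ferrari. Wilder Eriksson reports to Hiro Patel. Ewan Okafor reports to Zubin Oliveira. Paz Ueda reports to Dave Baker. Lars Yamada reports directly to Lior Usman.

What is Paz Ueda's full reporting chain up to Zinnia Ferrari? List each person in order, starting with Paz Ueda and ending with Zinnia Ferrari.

Paz Ueda -> Dave Baker -> Hiro Patel -> Zinnia Ferrari

Paz Ueda reports to Dave Baker. Dave Baker reports to Hiro Patel. Hiro Patel reports to Zinnia Ferrari. Zinnia Ferrari is at the top.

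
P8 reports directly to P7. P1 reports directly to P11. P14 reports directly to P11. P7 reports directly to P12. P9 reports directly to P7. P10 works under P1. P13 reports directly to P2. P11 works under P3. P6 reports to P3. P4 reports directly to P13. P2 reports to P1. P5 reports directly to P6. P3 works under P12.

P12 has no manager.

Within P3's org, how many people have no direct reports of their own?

4

The people in P3's organization with no one reporting to them are P10, P4, P14, P5. That is 4.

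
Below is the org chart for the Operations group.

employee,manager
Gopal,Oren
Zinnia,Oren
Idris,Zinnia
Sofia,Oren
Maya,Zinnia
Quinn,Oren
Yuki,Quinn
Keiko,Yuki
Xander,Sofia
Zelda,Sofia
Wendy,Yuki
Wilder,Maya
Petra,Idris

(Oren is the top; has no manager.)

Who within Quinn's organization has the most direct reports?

Direct-report counts within Quinn's organization: Quinn has 1; Yuki has 2. The largest is 2, held by Yuki.

Yuki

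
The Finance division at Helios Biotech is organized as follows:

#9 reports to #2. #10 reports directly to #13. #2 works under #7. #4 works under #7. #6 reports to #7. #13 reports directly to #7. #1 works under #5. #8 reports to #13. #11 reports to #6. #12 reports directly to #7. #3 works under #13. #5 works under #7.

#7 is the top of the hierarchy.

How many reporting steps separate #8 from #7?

Chain from #8 up to #7: #8 → #13 → #7. That is 2 steps up, so #8 is 2 levels below #7.

2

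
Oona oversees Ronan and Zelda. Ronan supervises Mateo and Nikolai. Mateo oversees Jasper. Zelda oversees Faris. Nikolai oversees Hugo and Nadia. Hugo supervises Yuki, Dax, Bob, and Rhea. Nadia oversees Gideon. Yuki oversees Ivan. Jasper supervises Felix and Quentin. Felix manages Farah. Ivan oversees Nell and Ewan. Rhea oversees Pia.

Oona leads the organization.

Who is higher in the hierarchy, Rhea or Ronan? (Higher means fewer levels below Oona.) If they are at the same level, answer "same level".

Ronan

Rhea is 4 levels below Oona; Ronan is 1. Ronan is higher.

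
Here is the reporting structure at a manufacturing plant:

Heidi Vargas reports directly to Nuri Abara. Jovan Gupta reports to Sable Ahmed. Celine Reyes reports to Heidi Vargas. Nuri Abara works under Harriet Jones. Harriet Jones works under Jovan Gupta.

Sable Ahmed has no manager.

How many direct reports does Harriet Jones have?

Harriet Jones directly manages Nuri Abara. That is 1 direct report.

1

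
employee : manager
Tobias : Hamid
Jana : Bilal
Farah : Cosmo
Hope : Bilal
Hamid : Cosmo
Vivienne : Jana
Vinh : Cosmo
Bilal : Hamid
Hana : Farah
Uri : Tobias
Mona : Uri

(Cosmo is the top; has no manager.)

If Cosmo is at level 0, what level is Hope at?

3

Chain from Hope up to Cosmo: Hope → Bilal → Hamid → Cosmo. That is 3 steps up, so Hope is 3 levels below Cosmo.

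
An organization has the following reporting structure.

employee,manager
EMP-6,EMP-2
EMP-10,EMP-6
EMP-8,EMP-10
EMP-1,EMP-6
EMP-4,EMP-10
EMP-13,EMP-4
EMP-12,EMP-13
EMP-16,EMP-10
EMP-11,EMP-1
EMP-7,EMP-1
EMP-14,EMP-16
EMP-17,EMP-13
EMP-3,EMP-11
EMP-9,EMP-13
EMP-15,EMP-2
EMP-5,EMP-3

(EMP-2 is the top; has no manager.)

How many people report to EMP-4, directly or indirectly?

EMP-4 directly manages EMP-13. Under EMP-13: EMP-9, EMP-17, EMP-12 (3). That's 4 in total.

4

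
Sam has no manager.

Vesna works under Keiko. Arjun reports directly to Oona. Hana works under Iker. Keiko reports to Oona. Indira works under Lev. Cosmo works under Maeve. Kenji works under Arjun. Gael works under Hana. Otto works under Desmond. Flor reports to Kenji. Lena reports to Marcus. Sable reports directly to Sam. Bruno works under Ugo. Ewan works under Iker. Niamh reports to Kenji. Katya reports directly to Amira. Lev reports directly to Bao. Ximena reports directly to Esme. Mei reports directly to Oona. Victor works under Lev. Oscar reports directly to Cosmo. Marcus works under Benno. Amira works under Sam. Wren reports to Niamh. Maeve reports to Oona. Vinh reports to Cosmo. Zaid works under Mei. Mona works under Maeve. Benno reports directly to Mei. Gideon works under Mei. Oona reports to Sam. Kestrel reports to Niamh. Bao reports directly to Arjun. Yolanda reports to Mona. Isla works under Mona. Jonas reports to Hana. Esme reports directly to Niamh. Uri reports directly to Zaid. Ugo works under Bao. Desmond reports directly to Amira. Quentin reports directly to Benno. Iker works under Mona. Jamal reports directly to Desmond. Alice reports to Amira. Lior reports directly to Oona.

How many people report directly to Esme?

Esme directly manages Ximena. That is 1 direct report.

1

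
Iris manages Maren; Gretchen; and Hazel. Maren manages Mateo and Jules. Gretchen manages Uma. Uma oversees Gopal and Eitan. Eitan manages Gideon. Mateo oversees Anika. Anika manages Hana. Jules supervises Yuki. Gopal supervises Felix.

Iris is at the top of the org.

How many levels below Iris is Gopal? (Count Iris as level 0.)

Chain from Gopal up to Iris: Gopal → Uma → Gretchen → Iris. That is 3 steps up, so Gopal is 3 levels below Iris.

3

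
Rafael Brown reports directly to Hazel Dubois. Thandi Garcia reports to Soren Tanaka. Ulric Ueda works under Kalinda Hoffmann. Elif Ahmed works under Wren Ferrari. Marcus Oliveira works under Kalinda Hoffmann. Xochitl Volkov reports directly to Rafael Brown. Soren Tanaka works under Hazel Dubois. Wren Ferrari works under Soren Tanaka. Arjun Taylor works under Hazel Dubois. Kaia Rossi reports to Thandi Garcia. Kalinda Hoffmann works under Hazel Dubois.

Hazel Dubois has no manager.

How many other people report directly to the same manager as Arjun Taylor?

3

Arjun Taylor reports to Hazel Dubois. Hazel Dubois's other direct reports are Rafael Brown, Soren Tanaka, Kalinda Hoffmann — 3 peers.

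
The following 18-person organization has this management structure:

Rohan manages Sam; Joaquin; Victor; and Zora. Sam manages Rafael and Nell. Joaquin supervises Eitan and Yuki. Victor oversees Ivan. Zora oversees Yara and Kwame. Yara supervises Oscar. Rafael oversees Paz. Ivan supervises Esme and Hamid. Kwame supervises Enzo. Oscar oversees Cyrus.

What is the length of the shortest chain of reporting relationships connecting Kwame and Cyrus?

Kwame is 1 level below Zora, and Cyrus is 3 levels below Zora (their lowest common manager). The shortest path runs up from Kwame to Zora and back down to Cyrus: 1 + 3 = 4 links.

4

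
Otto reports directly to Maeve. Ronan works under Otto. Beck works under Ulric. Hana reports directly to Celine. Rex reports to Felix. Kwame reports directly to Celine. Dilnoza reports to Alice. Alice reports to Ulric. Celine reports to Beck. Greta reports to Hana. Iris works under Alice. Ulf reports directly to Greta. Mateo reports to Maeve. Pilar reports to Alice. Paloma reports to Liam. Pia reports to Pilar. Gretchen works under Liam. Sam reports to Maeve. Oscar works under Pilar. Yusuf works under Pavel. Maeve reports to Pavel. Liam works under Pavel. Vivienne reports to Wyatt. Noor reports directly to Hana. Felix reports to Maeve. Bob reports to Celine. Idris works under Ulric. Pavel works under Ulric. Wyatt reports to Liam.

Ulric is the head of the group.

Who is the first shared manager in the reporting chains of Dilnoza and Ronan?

Dilnoza's chain of managers is Alice, Ulric. Ronan's chain of managers is Otto, Maeve, Pavel, Ulric. The first manager that appears in both chains is Ulric.

Ulric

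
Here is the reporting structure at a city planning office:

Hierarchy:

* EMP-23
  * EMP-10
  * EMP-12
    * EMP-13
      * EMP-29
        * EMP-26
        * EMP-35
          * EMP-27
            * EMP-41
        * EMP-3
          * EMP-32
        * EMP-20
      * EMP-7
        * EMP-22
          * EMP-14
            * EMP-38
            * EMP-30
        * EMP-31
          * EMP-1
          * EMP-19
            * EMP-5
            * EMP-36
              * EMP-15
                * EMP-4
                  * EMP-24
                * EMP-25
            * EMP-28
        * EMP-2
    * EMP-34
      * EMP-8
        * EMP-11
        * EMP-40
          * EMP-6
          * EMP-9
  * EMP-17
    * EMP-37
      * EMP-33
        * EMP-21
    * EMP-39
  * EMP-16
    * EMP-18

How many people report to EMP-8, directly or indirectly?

4

EMP-8 directly manages EMP-11, EMP-40. EMP-11 has no reports. Under EMP-40: EMP-9, EMP-6 (2). So EMP-8's organization is 2 direct reports plus everyone under them: 1 + 3 = 4.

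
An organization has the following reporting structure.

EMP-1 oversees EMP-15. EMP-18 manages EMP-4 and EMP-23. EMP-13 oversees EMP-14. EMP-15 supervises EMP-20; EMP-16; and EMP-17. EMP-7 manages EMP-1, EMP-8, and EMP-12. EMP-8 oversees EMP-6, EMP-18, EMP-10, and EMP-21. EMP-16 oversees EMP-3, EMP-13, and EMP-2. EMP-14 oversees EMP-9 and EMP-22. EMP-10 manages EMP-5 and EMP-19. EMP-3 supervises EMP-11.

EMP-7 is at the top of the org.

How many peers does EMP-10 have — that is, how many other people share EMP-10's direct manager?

EMP-10 reports to EMP-8. EMP-8's other direct reports are EMP-6, EMP-18, EMP-21 — 3 peers.

3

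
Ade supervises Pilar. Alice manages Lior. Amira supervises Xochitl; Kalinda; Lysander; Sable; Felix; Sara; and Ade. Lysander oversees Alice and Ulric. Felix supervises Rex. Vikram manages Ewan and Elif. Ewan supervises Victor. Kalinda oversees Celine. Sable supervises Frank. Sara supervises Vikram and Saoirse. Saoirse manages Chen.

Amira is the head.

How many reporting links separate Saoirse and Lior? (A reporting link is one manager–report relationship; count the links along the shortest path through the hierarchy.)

Saoirse is 2 levels below Amira, and Lior is 3 levels below Amira (their lowest common manager). The shortest path runs up from Saoirse to Amira and back down to Lior: 2 + 3 = 5 links.

5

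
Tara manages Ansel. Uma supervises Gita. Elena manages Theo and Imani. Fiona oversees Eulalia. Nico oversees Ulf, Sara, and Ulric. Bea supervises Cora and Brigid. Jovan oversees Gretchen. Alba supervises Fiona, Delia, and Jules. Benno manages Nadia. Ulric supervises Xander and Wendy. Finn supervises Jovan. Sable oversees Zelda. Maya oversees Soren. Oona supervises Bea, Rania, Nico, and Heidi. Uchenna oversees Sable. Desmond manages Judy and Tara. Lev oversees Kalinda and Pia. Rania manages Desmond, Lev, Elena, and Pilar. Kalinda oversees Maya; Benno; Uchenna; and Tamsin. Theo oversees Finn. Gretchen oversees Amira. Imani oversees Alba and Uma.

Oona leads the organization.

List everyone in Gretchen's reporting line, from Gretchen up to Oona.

Gretchen -> Jovan -> Finn -> Theo -> Elena -> Rania -> Oona

Gretchen reports to Jovan. Jovan reports to Finn. Finn reports to Theo. Theo reports to Elena. Elena reports to Rania. Rania reports to Oona. Oona is at the top.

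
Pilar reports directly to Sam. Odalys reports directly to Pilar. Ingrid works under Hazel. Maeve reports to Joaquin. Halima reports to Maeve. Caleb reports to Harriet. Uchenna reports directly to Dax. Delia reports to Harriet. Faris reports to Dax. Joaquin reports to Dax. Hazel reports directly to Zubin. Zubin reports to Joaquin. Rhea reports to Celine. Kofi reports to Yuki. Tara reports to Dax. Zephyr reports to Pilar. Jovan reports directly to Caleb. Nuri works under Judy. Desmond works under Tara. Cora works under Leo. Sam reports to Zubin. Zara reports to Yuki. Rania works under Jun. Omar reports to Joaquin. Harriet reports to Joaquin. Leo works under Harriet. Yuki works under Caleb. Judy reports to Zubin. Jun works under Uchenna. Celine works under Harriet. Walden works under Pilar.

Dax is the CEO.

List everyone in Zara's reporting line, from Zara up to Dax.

Zara reports to Yuki. Yuki reports to Caleb. Caleb reports to Harriet. Harriet reports to Joaquin. Joaquin reports to Dax. Dax is at the top.

Zara -> Yuki -> Caleb -> Harriet -> Joaquin -> Dax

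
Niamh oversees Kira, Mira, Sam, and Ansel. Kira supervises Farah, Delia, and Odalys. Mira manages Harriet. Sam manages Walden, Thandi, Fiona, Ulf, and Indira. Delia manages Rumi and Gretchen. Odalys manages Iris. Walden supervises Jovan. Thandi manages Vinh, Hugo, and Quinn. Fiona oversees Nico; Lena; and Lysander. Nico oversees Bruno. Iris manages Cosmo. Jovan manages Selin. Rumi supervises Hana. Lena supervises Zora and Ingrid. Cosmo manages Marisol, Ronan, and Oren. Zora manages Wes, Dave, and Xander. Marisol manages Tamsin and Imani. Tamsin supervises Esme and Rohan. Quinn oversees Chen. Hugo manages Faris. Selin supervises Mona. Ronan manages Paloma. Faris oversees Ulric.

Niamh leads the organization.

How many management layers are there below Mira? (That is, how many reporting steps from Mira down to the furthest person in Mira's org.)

The longest chain under Mira runs Mira → Harriet, which is 1 level below Mira.

1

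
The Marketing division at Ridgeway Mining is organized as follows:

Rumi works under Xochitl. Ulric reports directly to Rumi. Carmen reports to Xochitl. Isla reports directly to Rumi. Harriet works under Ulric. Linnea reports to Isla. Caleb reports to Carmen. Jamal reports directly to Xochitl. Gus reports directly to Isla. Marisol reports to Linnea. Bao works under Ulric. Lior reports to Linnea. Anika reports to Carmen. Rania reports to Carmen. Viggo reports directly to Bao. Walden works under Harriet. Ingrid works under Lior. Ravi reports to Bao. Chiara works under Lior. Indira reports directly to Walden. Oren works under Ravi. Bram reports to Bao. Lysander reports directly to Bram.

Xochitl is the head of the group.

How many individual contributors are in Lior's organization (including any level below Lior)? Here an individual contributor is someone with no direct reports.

The people in Lior's organization with no one reporting to them are Chiara, Ingrid. That is 2.

2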